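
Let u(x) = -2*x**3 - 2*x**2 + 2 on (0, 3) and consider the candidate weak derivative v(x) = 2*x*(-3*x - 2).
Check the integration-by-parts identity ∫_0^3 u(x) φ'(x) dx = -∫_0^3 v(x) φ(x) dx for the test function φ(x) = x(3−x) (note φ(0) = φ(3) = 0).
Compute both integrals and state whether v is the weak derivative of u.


LHS = 999/10, RHS = 999/10. Yes, v = u' weakly.

u(x) = -2*x**3 - 2*x**2 + 2, classical derivative u'(x) = -6*x**2 - 4*x.
φ(x) = x(3−x), so φ'(x) = 3 - 2*x.
Note φ(0) = φ(3) = 0, so the boundary term u·φ vanishes.
LHS = ∫_0^3 u(x) φ'(x) dx = ∫_0^3 (4*x^4 - 2*x^3 - 6*x^2 - 4*x + 6) dx. Term by term:
  ∫_0^3 4*x^4 dx = 972/5;  ∫_0^3 -2*x^3 dx = -81/2;  ∫_0^3 -6*x^2 dx = -54;
  ∫_0^3 -4*x dx = -18;  ∫_0^3 6 dx = 18.
Sum: 972/5 − 81/2 − 54 − 18 + 18 = 999/10.
So LHS = 999/10.
∫_0^3 v(x) φ(x) dx = ∫_0^3 (6*x^4 - 14*x^3 - 12*x^2) dx. Term by term:
  ∫_0^3 6*x^4 dx = 1458/5;  ∫_0^3 -14*x^3 dx = -567/2;  ∫_0^3 -12*x^2 dx = -108.
Sum: 1458/5 − 567/2 − 108 = -999/10.
So RHS = -∫_0^3 v(x) φ(x) dx = 999/10.
LHS = RHS, so the identity holds for this test φ.
Moreover u is smooth here and v(x) = u'(x) = -6*x**2 - 4*x pointwise, so the identity holds for every test function. Hence v is the weak derivative of u.


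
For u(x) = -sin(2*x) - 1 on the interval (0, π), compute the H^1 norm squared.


||u||_{H^1(0,π)}^2 = 7*π/2

u'(x) = -2*cos(2*x).
Expand u² and (u')² and integrate term by term on (0, π), using: for integers n ≥ 1, ∫_0^π sin²(nx) dx = ∫_0^π cos²(nx) dx = π/2; for n ≠ n', ∫_0^π sin(nx)sin(n'x) dx = ∫_0^π cos(nx)cos(n'x) dx = 0; and by product-to-sum, ∫_0^π sin(nx)cos(n'x) dx = ½∫_0^π [sin((n+n')x) + sin((n−n')x)] dx, which is 0 when n+n' is even and 2n/(n²−n'²) when n+n' is odd (it need not vanish on (0, π)). For the constant mode: ∫_0^π 1 dx = π, ∫_0^π cos(nx) dx = 0, ∫_0^π sin(nx) dx = (1−(−1)^n)/n.
  u² squared terms: (-1)²·∫1 dx = 1·π = π;  (-1)²·∫sin(2x)² dx = 1·π/2 = π/2.
  u² cross terms: 2·(-1)·(-1)·∫1·sin(2x) dx = 2·(0) = 0.
  So ∫_0^π u² dx = π + π/2 + 0 = 3*π/2.
  (u')² squared terms: (-2)²·∫cos(2x)² dx = 4·π/2 = 2*π.
  So ∫_0^π (u')² dx = 2*π.
||u||_{H^1}^2 = (3*π/2) + (2*π) = 7*π/2.


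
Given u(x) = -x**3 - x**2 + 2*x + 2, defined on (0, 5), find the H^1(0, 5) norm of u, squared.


||u||_{H^1}^2 = 143155/7

The H^1 norm (squared) on an interval (0, L) is
  ||u||_{H^1}^2 = ∫_0^L u(x)^2 dx + ∫_0^L u'(x)^2 dx.
Compute u'(x) = -3*x**2 - 2*x + 2.
Then u(x)^2 = x**6 + 2*x**5 - 3*x**4 - 8*x**3 + 8*x + 4 and u'(x)^2 = 9*x**4 + 12*x**3 - 8*x**2 - 8*x + 4.
Integrate each monomial from 0 to 5 using ∫_0^5 c·x^n dx = c·5^(n+1)/(n+1):
  ∫_0^5 u(x)^2 dx = ∫_0^5 (x^6 + 2*x^5 - 3*x^4 - 8*x^3 + 8*x + 4) dx. Term by term:
    ∫_0^5 x^6 dx = 78125/7;  ∫_0^5 2*x^5 dx = 15625/3;  ∫_0^5 -3*x^4 dx = -1875;
    ∫_0^5 -8*x^3 dx = -1250;  ∫_0^5 8*x dx = 100;  ∫_0^5 4 dx = 20.
  Sum: 78125/7 + 15625/3 − 1875 − 1250 + 100 + 20 = 280645/21.
  ∫_0^5 u'(x)^2 dx = ∫_0^5 (9*x^4 + 12*x^3 - 8*x^2 - 8*x + 4) dx. Term by term:
    ∫_0^5 9*x^4 dx = 5625;  ∫_0^5 12*x^3 dx = 1875;  ∫_0^5 -8*x^2 dx = -1000/3;
    ∫_0^5 -8*x dx = -100;  ∫_0^5 4 dx = 20.
  Sum: 5625 + 1875 − 1000/3 − 100 + 20 = 21260/3.
Adding: ||u||_{H^1}^2 = 280645/21 + 21260/3 = 143155/7.


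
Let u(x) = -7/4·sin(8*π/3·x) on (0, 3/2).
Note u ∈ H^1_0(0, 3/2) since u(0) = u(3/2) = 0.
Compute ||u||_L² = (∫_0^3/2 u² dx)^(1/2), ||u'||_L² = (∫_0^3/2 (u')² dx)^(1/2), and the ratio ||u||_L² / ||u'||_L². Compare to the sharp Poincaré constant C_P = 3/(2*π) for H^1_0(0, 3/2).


||u||_L² / ||u'||_L² = 3/(8*π) < C_P = 3/(2*π).

u(x) = -7/4·sin(8*π/3·x), so u'(x) = -14*π*cos(8*π*x/3)/3.
Writing u(x) = A·sin(kπx/L) with A = -7/4 and k = 4, use ∫_0^L sin²(kπx/L) dx = L/2 and ∫_0^L cos²(kπx/L) dx = L/2.
u² = 49/16·sin²(8*π/3·x) and (u')² = 196*π^2/9·cos²(8*π/3·x), and each of sin², cos² integrates to L/2 = 3/4 over (0, 3/2).
∫_0^3/2 u² dx = 147/64, so ||u||_L² = 7*sqrt(3)/8.
∫_0^3/2 (u')² dx = 49*π^2/3, so ||u'||_L² = 7*sqrt(3)*π/3.
Ratio ||u||_L² / ||u'||_L² = 3/(8*π).
Sharp Poincaré constant on H^1_0(0, 3/2) is C_P = L/π = 3/(2*π), achieved by sin(2*π/3·x).
This is the k = 4 harmonic; the ratio L/(kπ) is strictly less than C_P = L/π, consistent with the sharp inequality ||u||_L² ≤ C_P ||u'||_L².


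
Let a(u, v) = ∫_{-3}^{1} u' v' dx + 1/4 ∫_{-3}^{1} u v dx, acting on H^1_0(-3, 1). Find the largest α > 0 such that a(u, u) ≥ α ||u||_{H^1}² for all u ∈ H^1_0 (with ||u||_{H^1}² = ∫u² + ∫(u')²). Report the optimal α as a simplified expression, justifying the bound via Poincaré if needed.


α = (4 + π^2)/(π^2 + 16)

Coercivity of a(·,·) on H^1_0(-3, 1) means a(u, u) ≥ α ||u||_{H^1}² for every u ∈ H^1_0.
The interval has length L = 4, and Poincaré/coercivity depend only on L. Here a(u, u) = ∫(u')² + (1/4)·∫u².
Here 0 < c = 1/4 < 1. The condition a(u,u) ≥ α||u||_{H^1}² reads (1−α)∫(u')² ≥ (α−c)∫u². Any admissible α is ≤ 1 (rapidly oscillating u have ∫u²/∫(u')² → 0), and α = 1 would force 0 ≥ (1−c)∫u², impossible since c < 1; so 1−α > 0. By the sharp Poincaré inequality on H^1_0 of an interval of length L, ∫(u')² ≥ (π/L)²∫u² with equality for the first sine mode sin(π(x−x₀)/L) (x₀ the left endpoint), so the inequality holds for all u iff (1−α)(π/L)² ≥ α − c, i.e. α ≤ ((π/L)² + c)/((π/L)² + 1) = (1 + c(L/π)²)/(1 + (L/π)²). With (π/L)² = π^2/16 and c = 1/4, the largest admissible constant is α = ((π/L)² + c)/((π/L)² + 1).
Simplifying, α = (4 + π^2)/(π^2 + 16).


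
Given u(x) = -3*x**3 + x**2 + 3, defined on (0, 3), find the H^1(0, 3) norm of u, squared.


||u||_{H^1}^2 = 356409/70

The H^1 norm (squared) on an interval (0, L) is
  ||u||_{H^1}^2 = ∫_0^L u(x)^2 dx + ∫_0^L u'(x)^2 dx.
Compute u'(x) = -9*x**2 + 2*x.
Then u(x)^2 = 9*x**6 - 6*x**5 + x**4 - 18*x**3 + 6*x**2 + 9 and u'(x)^2 = 81*x**4 - 36*x**3 + 4*x**2.
Integrate each monomial from 0 to 3 using ∫_0^3 c·x^n dx = c·3^(n+1)/(n+1):
  ∫_0^3 u(x)^2 dx = ∫_0^3 (9*x^6 - 6*x^5 + x^4 - 18*x^3 + 6*x^2 + 9) dx. Term by term:
    ∫_0^3 9*x^6 dx = 19683/7;  ∫_0^3 -6*x^5 dx = -729;  ∫_0^3 x^4 dx = 243/5;
    ∫_0^3 -18*x^3 dx = -729/2;  ∫_0^3 6*x^2 dx = 54;  ∫_0^3 9 dx = 27.
  Sum: 19683/7 − 729 + 243/5 − 729/2 + 54 + 27 = 129357/70.
  ∫_0^3 u'(x)^2 dx = ∫_0^3 (81*x^4 - 36*x^3 + 4*x^2) dx. Term by term:
    ∫_0^3 81*x^4 dx = 19683/5;  ∫_0^3 -36*x^3 dx = -729;  ∫_0^3 4*x^2 dx = 36.
  Sum: 19683/5 − 729 + 36 = 16218/5.
Adding: ||u||_{H^1}^2 = 129357/70 + 16218/5 = 356409/70.


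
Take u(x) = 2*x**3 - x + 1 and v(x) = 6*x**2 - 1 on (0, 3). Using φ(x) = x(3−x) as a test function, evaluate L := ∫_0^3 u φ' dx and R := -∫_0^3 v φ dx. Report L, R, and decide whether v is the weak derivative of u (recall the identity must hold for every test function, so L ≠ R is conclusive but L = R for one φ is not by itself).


LHS = -342/5, RHS = -342/5. Yes, v = u' weakly.

u(x) = 2*x**3 - x + 1, classical derivative u'(x) = 6*x**2 - 1.
φ(x) = x(3−x), so φ'(x) = 3 - 2*x.
Note φ(0) = φ(3) = 0, so the boundary term u·φ vanishes.
LHS = ∫_0^3 u(x) φ'(x) dx = ∫_0^3 (-4*x^4 + 6*x^3 + 2*x^2 - 5*x + 3) dx. Term by term:
  ∫_0^3 -4*x^4 dx = -972/5;  ∫_0^3 6*x^3 dx = 243/2;  ∫_0^3 2*x^2 dx = 18;
  ∫_0^3 -5*x dx = -45/2;  ∫_0^3 3 dx = 9.
Sum: -972/5 + 243/2 + 18 − 45/2 + 9 = -342/5.
So LHS = -342/5.
∫_0^3 v(x) φ(x) dx = ∫_0^3 (-6*x^4 + 18*x^3 + x^2 - 3*x) dx. Term by term:
  ∫_0^3 -6*x^4 dx = -1458/5;  ∫_0^3 18*x^3 dx = 729/2;  ∫_0^3 x^2 dx = 9;
  ∫_0^3 -3*x dx = -27/2.
Sum: -1458/5 + 729/2 + 9 − 27/2 = 342/5.
So RHS = -∫_0^3 v(x) φ(x) dx = -342/5.
LHS = RHS, so the identity holds for this test φ.
Moreover u is smooth here and v(x) = u'(x) = 6*x**2 - 1 pointwise, so the identity holds for every test function. Hence v is the weak derivative of u.


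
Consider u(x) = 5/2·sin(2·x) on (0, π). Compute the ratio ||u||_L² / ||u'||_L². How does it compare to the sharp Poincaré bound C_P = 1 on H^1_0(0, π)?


||u||_L² / ||u'||_L² = 1/2 < C_P = 1.

u(x) = 5/2·sin(2·x), so u'(x) = 5*cos(2*x).
Writing u(x) = A·sin(kπx/L) with A = 5/2 and k = 2, use ∫_0^L sin²(kπx/L) dx = L/2 and ∫_0^L cos²(kπx/L) dx = L/2.
u² = 25/4·sin²(2·x) and (u')² = 25·cos²(2·x), and each of sin², cos² integrates to L/2 = π/2 over (0, π).
∫_0^π u² dx = 25*π/8, so ||u||_L² = 5*sqrt(2)*sqrt(π)/4.
∫_0^π (u')² dx = 25*π/2, so ||u'||_L² = 5*sqrt(2)*sqrt(π)/2.
Ratio ||u||_L² / ||u'||_L² = 1/2.
Sharp Poincaré constant on H^1_0(0, π) is C_P = L/π = 1, achieved by sin(x).
This is the k = 2 harmonic; the ratio L/(kπ) is strictly less than C_P = L/π, consistent with the sharp inequality ||u||_L² ≤ C_P ||u'||_L².


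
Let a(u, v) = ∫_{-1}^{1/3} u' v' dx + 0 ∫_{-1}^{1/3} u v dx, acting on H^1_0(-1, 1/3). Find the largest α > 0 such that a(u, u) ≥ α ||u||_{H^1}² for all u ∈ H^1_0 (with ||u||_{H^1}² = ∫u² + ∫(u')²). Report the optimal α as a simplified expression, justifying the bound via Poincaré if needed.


α = 9*π^2/(16 + 9*π^2)

Coercivity of a(·,·) on H^1_0(-1, 1/3) means a(u, u) ≥ α ||u||_{H^1}² for every u ∈ H^1_0.
The interval has length L = 4/3, and Poincaré/coercivity depend only on L. Here a(u, u) = ∫(u')² + (0)·∫u².
Here c = 0, so a(u,u) = ∫(u')² alone. The condition a(u,u) ≥ α||u||_{H^1}² reads (1−α)∫(u')² ≥ (α−c)∫u². Any admissible α is ≤ 1 (rapidly oscillating u have ∫u²/∫(u')² → 0), and α = 1 would force 0 ≥ (1−c)∫u², impossible since c < 1; so 1−α > 0. By the sharp Poincaré inequality on H^1_0 of an interval of length L, ∫(u')² ≥ (π/L)²∫u² with equality for the first sine mode sin(π(x−x₀)/L) (x₀ the left endpoint), so the inequality holds for all u iff (1−α)(π/L)² ≥ α − c, i.e. α ≤ ((π/L)² + c)/((π/L)² + 1) = (1 + c(L/π)²)/(1 + (L/π)²). (Direct route, valid since c ≤ 0: Poincaré gives c∫u² ≥ c(L/π)²∫(u')², so a(u,u) ≥ (1 + c(L/π)²)∫(u')², while ||u||_{H^1}² ≤ (1 + (L/π)²)∫(u')²; dividing yields the same α.) With (π/L)² = 9*π^2/16 and c = 0, the largest admissible constant is α = ((π/L)² + c)/((π/L)² + 1).
Simplifying, α = 9*π^2/(16 + 9*π^2).


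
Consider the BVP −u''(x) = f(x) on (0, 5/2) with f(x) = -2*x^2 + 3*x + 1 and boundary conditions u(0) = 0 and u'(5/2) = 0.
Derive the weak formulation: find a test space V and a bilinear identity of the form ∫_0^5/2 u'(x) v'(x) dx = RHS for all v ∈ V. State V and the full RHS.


V = {v ∈ H^1(0, 5/2) : v(0) = 0} (test functions vanish at x = 0 where u is specified); weak form: ∫_0^5/2 u'v' dx = ∫_0^5/2 (-2*x^2 + 3*x + 1) v dx for all v ∈ V.

Multiply both sides by a test function v and integrate from 0 to 5/2:
  ∫_0^5/2 −u''(x) v(x) dx = ∫_0^5/2 f(x) v(x) dx.
Integrate the LHS by parts once:
  ∫_0^5/2 −u'' v dx = −[u'(x) v(x)]_0^5/2 + ∫_0^5/2 u'(x) v'(x) dx.
Thus ∫_0^5/2 u'(x) v'(x) dx = ∫_0^5/2 f(x) v(x) dx + [u'(x) v(x)]_0^5/2.
Choose V so that boundary terms are either known or forced to vanish.
Mixed BC: u(0) = 0 (Dirichlet) and u'(5/2) = 0 (Neumann). Define V = {v ∈ H^1(0, 5/2) : v(0) = 0}. Then [u' v]_0^5/2 = u'(5/2)·v(5/2) − u'(0)·0 = 0.
Weak formulation: find u (satisfying any essential BC) such that ∫_0^5/2 u'(x) v'(x) dx = ∫_0^5/2 f v dx for all v ∈ V (Dirichlet at 0 absorbed into V; the Neumann datum at x = 5/2 is zero, so no boundary term remains).
Substituting f(x) = -2*x^2 + 3*x + 1, the right-hand side is ∫_0^5/2 (-2*x^2 + 3*x + 1) v dx.


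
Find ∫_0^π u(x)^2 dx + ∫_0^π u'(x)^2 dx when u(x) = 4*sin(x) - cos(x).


||u||_{H^1(0,π)}^2 = 17*π

u'(x) = sin(x) + 4*cos(x).
Expand u² and (u')² and integrate term by term on (0, π), using: for integers n ≥ 1, ∫_0^π sin²(nx) dx = ∫_0^π cos²(nx) dx = π/2; for n ≠ n', ∫_0^π sin(nx)sin(n'x) dx = ∫_0^π cos(nx)cos(n'x) dx = 0; and by product-to-sum, ∫_0^π sin(nx)cos(n'x) dx = ½∫_0^π [sin((n+n')x) + sin((n−n')x)] dx, which is 0 when n+n' is even and 2n/(n²−n'²) when n+n' is odd (it need not vanish on (0, π)).
  u² squared terms: (-1)²·∫cos(x)² dx = 1·π/2 = π/2;  (4)²·∫sin(x)² dx = 16·π/2 = 8*π.
  u² cross terms: 2·(-1)·(4)·∫cos(x)·sin(x) dx = -8·(0) = 0.
  So ∫_0^π u² dx = π/2 + 8*π + 0 = 17*π/2.
  (u')² squared terms: (4)²·∫cos(x)² dx = 16·π/2 = 8*π;  (1)²·∫sin(x)² dx = 1·π/2 = π/2.
  (u')² cross terms: 2·(4)·(1)·∫cos(x)·sin(x) dx = 8·(0) = 0.
  So ∫_0^π (u')² dx = 8*π + π/2 + 0 = 17*π/2.
||u||_{H^1}^2 = (17*π/2) + (17*π/2) = 17*π.


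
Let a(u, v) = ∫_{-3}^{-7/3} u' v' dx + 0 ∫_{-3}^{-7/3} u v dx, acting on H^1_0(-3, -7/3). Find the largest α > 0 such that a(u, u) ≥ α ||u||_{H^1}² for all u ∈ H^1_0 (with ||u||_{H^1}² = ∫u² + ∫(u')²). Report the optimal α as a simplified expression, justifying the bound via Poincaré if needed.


α = 9*π^2/(4 + 9*π^2)

Coercivity of a(·,·) on H^1_0(-3, -7/3) means a(u, u) ≥ α ||u||_{H^1}² for every u ∈ H^1_0.
The interval has length L = 2/3, and Poincaré/coercivity depend only on L. Here a(u, u) = ∫(u')² + (0)·∫u².
Here c = 0, so a(u,u) = ∫(u')² alone. The condition a(u,u) ≥ α||u||_{H^1}² reads (1−α)∫(u')² ≥ (α−c)∫u². Any admissible α is ≤ 1 (rapidly oscillating u have ∫u²/∫(u')² → 0), and α = 1 would force 0 ≥ (1−c)∫u², impossible since c < 1; so 1−α > 0. By the sharp Poincaré inequality on H^1_0 of an interval of length L, ∫(u')² ≥ (π/L)²∫u² with equality for the first sine mode sin(π(x−x₀)/L) (x₀ the left endpoint), so the inequality holds for all u iff (1−α)(π/L)² ≥ α − c, i.e. α ≤ ((π/L)² + c)/((π/L)² + 1) = (1 + c(L/π)²)/(1 + (L/π)²). (Direct route, valid since c ≤ 0: Poincaré gives c∫u² ≥ c(L/π)²∫(u')², so a(u,u) ≥ (1 + c(L/π)²)∫(u')², while ||u||_{H^1}² ≤ (1 + (L/π)²)∫(u')²; dividing yields the same α.) With (π/L)² = 9*π^2/4 and c = 0, the largest admissible constant is α = ((π/L)² + c)/((π/L)² + 1).
Simplifying, α = 9*π^2/(4 + 9*π^2).


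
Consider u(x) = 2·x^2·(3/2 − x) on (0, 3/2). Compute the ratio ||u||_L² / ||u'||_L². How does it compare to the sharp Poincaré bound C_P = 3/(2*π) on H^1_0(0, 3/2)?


||u||_L² / ||u'||_L² = 3*sqrt(14)/28 < C_P = 3/(2*π).

u(x) = 2·x^2·(3/2 − x), so u'(x) = 6*x*(1 - x).
u(x) = 2·x^2·(3/2 − x) vanishes at x = 0 and x = 3/2, so u ∈ H^1_0(0, 3/2). Differentiate via the product rule and integrate the resulting polynomials term by term.
  ∫_0^3/2 u² dx = ∫_0^3/2 (4*x^6 - 12*x^5 + 9*x^4) dx. Term by term:
    ∫_0^3/2 4*x^6 dx = 2187/224;  ∫_0^3/2 -12*x^5 dx = -729/32;  ∫_0^3/2 9*x^4 dx = 2187/160.
  Sum: 2187/224 − 729/32 + 2187/160 = 729/1120.
  ∫_0^3/2 (u')² dx = ∫_0^3/2 (36*x^4 - 72*x^3 + 36*x^2) dx. Term by term:
    ∫_0^3/2 36*x^4 dx = 2187/40;  ∫_0^3/2 -72*x^3 dx = -729/8;  ∫_0^3/2 36*x^2 dx = 81/2.
  Sum: 2187/40 − 729/8 + 81/2 = 81/20.
∫_0^3/2 u² dx = 729/1120, so ||u||_L² = 27*sqrt(70)/280.
∫_0^3/2 (u')² dx = 81/20, so ||u'||_L² = 9*sqrt(5)/10.
Ratio ||u||_L² / ||u'||_L² = 3*sqrt(14)/28.
Sharp Poincaré constant on H^1_0(0, 3/2) is C_P = L/π = 3/(2*π), achieved by sin(2*π/3·x).
A polynomial bump cannot attain the sharp Poincaré constant (only the first sine eigenfunction does), so the ratio is strictly less than C_P, consistent with ||u||_L² ≤ C_P ||u'||_L².


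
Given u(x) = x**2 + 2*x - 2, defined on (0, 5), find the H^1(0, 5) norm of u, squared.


||u||_{H^1}^2 = 4370/3

The H^1 norm (squared) on an interval (0, L) is
  ||u||_{H^1}^2 = ∫_0^L u(x)^2 dx + ∫_0^L u'(x)^2 dx.
Compute u'(x) = 2*x + 2.
Then u(x)^2 = x**4 + 4*x**3 - 8*x + 4 and u'(x)^2 = 4*x**2 + 8*x + 4.
Integrate each monomial from 0 to 5 using ∫_0^5 c·x^n dx = c·5^(n+1)/(n+1):
  ∫_0^5 u(x)^2 dx = ∫_0^5 (x^4 + 4*x^3 - 8*x + 4) dx. Term by term:
    ∫_0^5 x^4 dx = 625;  ∫_0^5 4*x^3 dx = 625;  ∫_0^5 -8*x dx = -100;
    ∫_0^5 4 dx = 20.
  Sum: 625 + 625 − 100 + 20 = 1170.
  ∫_0^5 u'(x)^2 dx = ∫_0^5 (4*x^2 + 8*x + 4) dx. Term by term:
    ∫_0^5 4*x^2 dx = 500/3;  ∫_0^5 8*x dx = 100;  ∫_0^5 4 dx = 20.
  Sum: 500/3 + 100 + 20 = 860/3.
Adding: ||u||_{H^1}^2 = 1170 + 860/3 = 4370/3.


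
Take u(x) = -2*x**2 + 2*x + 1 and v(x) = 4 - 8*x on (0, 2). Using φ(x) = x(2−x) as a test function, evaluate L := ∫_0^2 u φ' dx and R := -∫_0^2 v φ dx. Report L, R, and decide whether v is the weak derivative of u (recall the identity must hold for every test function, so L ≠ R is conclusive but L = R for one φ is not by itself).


LHS = 8/3, RHS = 16/3. No, v is not the weak derivative of u.

u(x) = -2*x**2 + 2*x + 1, classical derivative u'(x) = 2 - 4*x.
φ(x) = x(2−x), so φ'(x) = 2 - 2*x.
Note φ(0) = φ(2) = 0, so the boundary term u·φ vanishes.
LHS = ∫_0^2 u(x) φ'(x) dx = ∫_0^2 (4*x^3 - 8*x^2 + 2*x + 2) dx. Term by term:
  ∫_0^2 4*x^3 dx = 16;  ∫_0^2 -8*x^2 dx = -64/3;  ∫_0^2 2*x dx = 4;
  ∫_0^2 2 dx = 4.
Sum: 16 − 64/3 + 4 + 4 = 8/3.
So LHS = 8/3.
∫_0^2 v(x) φ(x) dx = ∫_0^2 (8*x^3 - 20*x^2 + 8*x) dx. Term by term:
  ∫_0^2 8*x^3 dx = 32;  ∫_0^2 -20*x^2 dx = -160/3;  ∫_0^2 8*x dx = 16.
Sum: 32 − 160/3 + 16 = -16/3.
So RHS = -∫_0^2 v(x) φ(x) dx = 16/3.
LHS − RHS = -8/3 ≠ 0, so the identity fails.
(For a valid weak derivative the identity must hold for EVERY test function, in particular this one. The failure shows v is NOT the weak derivative of u.)
Correct weak derivative would be u'(x) = 2 - 4*x.


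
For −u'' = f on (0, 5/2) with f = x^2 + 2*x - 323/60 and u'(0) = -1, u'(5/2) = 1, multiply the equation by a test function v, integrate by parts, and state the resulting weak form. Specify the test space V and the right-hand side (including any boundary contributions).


V = H^1(0, 5/2) (v unrestricted at boundary; u is determined up to an additive constant); weak form: ∫_0^5/2 u'v' dx = ∫_0^5/2 (x^2 + 2*x - 323/60) v dx + v(5/2) + v(0) for all v ∈ V.

Multiply both sides by a test function v and integrate from 0 to 5/2:
  ∫_0^5/2 −u''(x) v(x) dx = ∫_0^5/2 f(x) v(x) dx.
Integrate the LHS by parts once:
  ∫_0^5/2 −u'' v dx = −[u'(x) v(x)]_0^5/2 + ∫_0^5/2 u'(x) v'(x) dx.
Thus ∫_0^5/2 u'(x) v'(x) dx = ∫_0^5/2 f(x) v(x) dx + [u'(x) v(x)]_0^5/2.
Choose V so that boundary terms are either known or forced to vanish.
u has inhomogeneous Neumann u'(0) = -1, u'(5/2) = 1. [u' v]_0^5/2 = (1)·v(5/2) − (-1)·v(0) = v(5/2) + v(0). Take V = H^1(0, 5/2); boundary term becomes part of RHS.
Weak formulation: find u (satisfying any essential BC) such that ∫_0^5/2 u'(x) v'(x) dx = ∫_0^5/2 f v dx + v(5/2) + v(0) for all v ∈ V (Neumann data are natural BCs: they enter the RHS as boundary terms).
Substituting f(x) = x^2 + 2*x - 323/60, the right-hand side is ∫_0^5/2 (x^2 + 2*x - 323/60) v dx + v(5/2) + v(0).
Compatibility check (pure Neumann): taking v ≡ 1 ∈ V gives 0 = ∫_0^5/2 f dx + (1) − (-1), i.e. ∫_0^5/2 f dx must equal u'(0) − u'(5/2) = -2. Indeed ∫_0^5/2 (x^2 + 2*x - 323/60) dx = -2, so the data are compatible. The solution is then unique only up to an additive constant (fix it e.g. by requiring ∫_0^5/2 u dx = 0).


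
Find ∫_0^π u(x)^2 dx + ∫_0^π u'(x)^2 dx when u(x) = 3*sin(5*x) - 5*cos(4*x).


||u||_{H^1(0,π)}^2 = -1700/3 + 659*π/2

u'(x) = 20*sin(4*x) + 15*cos(5*x).
Expand u² and (u')² and integrate term by term on (0, π), using: for integers n ≥ 1, ∫_0^π sin²(nx) dx = ∫_0^π cos²(nx) dx = π/2; for n ≠ n', ∫_0^π sin(nx)sin(n'x) dx = ∫_0^π cos(nx)cos(n'x) dx = 0; and by product-to-sum, ∫_0^π sin(nx)cos(n'x) dx = ½∫_0^π [sin((n+n')x) + sin((n−n')x)] dx, which is 0 when n+n' is even and 2n/(n²−n'²) when n+n' is odd (it need not vanish on (0, π)).
  u² squared terms: (-5)²·∫cos(4x)² dx = 25·π/2 = 25*π/2;  (3)²·∫sin(5x)² dx = 9·π/2 = 9*π/2.
  u² cross terms: 2·(-5)·(3)·∫cos(4x)·sin(5x) dx = -30·(10/9) = -100/3.
  So ∫_0^π u² dx = 25*π/2 + 9*π/2 − 100/3 = -100/3 + 17*π.
  (u')² squared terms: (15)²·∫cos(5x)² dx = 225·π/2 = 225*π/2;  (20)²·∫sin(4x)² dx = 400·π/2 = 200*π.
  (u')² cross terms: 2·(15)·(20)·∫cos(5x)·sin(4x) dx = 600·(-8/9) = -1600/3.
  So ∫_0^π (u')² dx = 225*π/2 + 200*π − 1600/3 = -1600/3 + 625*π/2.
||u||_{H^1}^2 = (-100/3 + 17*π) + (-1600/3 + 625*π/2) = -1700/3 + 659*π/2.


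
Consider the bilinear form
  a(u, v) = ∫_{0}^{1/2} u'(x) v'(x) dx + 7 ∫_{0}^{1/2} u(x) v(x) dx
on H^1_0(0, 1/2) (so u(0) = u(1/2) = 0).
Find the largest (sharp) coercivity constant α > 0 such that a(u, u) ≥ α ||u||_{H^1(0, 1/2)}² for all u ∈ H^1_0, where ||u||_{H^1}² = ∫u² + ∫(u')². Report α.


α = 1

Coercivity of a(·,·) on H^1_0(0, 1/2) means a(u, u) ≥ α ||u||_{H^1}² for every u ∈ H^1_0.
The interval has length L = 1/2, and Poincaré/coercivity depend only on L. Here a(u, u) = ∫(u')² + (7)·∫u².
Here c = 7 ≥ 1, so a(u,u) = ∫(u')² + c∫u² ≥ ∫(u')² + ∫u² = ||u||_{H^1}², i.e. α = 1 works. No larger α is possible: a(u,u) ≥ α||u||_{H^1}² means (1−α)∫(u')² ≥ (α−c)∫u², and for the modes u_n = sin(nπ(x−x₀)/L) (x₀ the left endpoint) one has ∫u_n²/∫(u_n')² = (L/(nπ))² → 0, so a(u_n,u_n)/||u_n||_{H^1}² → 1. Hence the optimal constant is α = 1.
Therefore α = 1.


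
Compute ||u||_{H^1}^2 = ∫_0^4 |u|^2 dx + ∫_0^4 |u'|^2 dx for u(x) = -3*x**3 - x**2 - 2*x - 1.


||u||_{H^1}^2 = 5087636/105

The H^1 norm (squared) on an interval (0, L) is
  ||u||_{H^1}^2 = ∫_0^L u(x)^2 dx + ∫_0^L u'(x)^2 dx.
Compute u'(x) = -9*x**2 - 2*x - 2.
Then u(x)^2 = 9*x**6 + 6*x**5 + 13*x**4 + 10*x**3 + 6*x**2 + 4*x + 1 and u'(x)^2 = 81*x**4 + 36*x**3 + 40*x**2 + 8*x + 4.
Integrate each monomial from 0 to 4 using ∫_0^4 c·x^n dx = c·4^(n+1)/(n+1):
  ∫_0^4 u(x)^2 dx = ∫_0^4 (9*x^6 + 6*x^5 + 13*x^4 + 10*x^3 + 6*x^2 + 4*x + 1) dx. Term by term:
    ∫_0^4 9*x^6 dx = 147456/7;  ∫_0^4 6*x^5 dx = 4096;  ∫_0^4 13*x^4 dx = 13312/5;
    ∫_0^4 10*x^3 dx = 640;  ∫_0^4 6*x^2 dx = 128;  ∫_0^4 4*x dx = 32;
    ∫_0^4 1 dx = 4.
  Sum: 147456/7 + 4096 + 13312/5 + 640 + 128 + 32 + 4 = 1001964/35.
  ∫_0^4 u'(x)^2 dx = ∫_0^4 (81*x^4 + 36*x^3 + 40*x^2 + 8*x + 4) dx. Term by term:
    ∫_0^4 81*x^4 dx = 82944/5;  ∫_0^4 36*x^3 dx = 2304;  ∫_0^4 40*x^2 dx = 2560/3;
    ∫_0^4 8*x dx = 64;  ∫_0^4 4 dx = 16.
  Sum: 82944/5 + 2304 + 2560/3 + 64 + 16 = 297392/15.
Adding: ||u||_{H^1}^2 = 1001964/35 + 297392/15 = 5087636/105.


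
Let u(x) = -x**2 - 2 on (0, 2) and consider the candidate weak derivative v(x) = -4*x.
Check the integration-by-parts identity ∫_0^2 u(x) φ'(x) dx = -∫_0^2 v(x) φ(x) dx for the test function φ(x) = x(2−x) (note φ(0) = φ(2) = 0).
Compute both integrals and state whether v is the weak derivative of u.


LHS = 8/3, RHS = 16/3. No, v is not the weak derivative of u.

u(x) = -x**2 - 2, classical derivative u'(x) = -2*x.
φ(x) = x(2−x), so φ'(x) = 2 - 2*x.
Note φ(0) = φ(2) = 0, so the boundary term u·φ vanishes.
LHS = ∫_0^2 u(x) φ'(x) dx = ∫_0^2 (2*x^3 - 2*x^2 + 4*x - 4) dx. Term by term:
  ∫_0^2 2*x^3 dx = 8;  ∫_0^2 -2*x^2 dx = -16/3;  ∫_0^2 4*x dx = 8;
  ∫_0^2 -4 dx = -8.
Sum: 8 − 16/3 + 8 − 8 = 8/3.
So LHS = 8/3.
∫_0^2 v(x) φ(x) dx = ∫_0^2 (4*x^3 - 8*x^2) dx. Term by term:
  ∫_0^2 4*x^3 dx = 16;  ∫_0^2 -8*x^2 dx = -64/3.
Sum: 16 − 64/3 = -16/3.
So RHS = -∫_0^2 v(x) φ(x) dx = 16/3.
LHS − RHS = -8/3 ≠ 0, so the identity fails.
(For a valid weak derivative the identity must hold for EVERY test function, in particular this one. The failure shows v is NOT the weak derivative of u.)
Correct weak derivative would be u'(x) = -2*x.


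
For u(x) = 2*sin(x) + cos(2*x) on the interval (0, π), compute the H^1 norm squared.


||u||_{H^1(0,π)}^2 = -40/3 + 13*π/2

u'(x) = -2*sin(2*x) + 2*cos(x).
Expand u² and (u')² and integrate term by term on (0, π), using: for integers n ≥ 1, ∫_0^π sin²(nx) dx = ∫_0^π cos²(nx) dx = π/2; for n ≠ n', ∫_0^π sin(nx)sin(n'x) dx = ∫_0^π cos(nx)cos(n'x) dx = 0; and by product-to-sum, ∫_0^π sin(nx)cos(n'x) dx = ½∫_0^π [sin((n+n')x) + sin((n−n')x)] dx, which is 0 when n+n' is even and 2n/(n²−n'²) when n+n' is odd (it need not vanish on (0, π)).
  u² squared terms: (2)²·∫sin(x)² dx = 4·π/2 = 2*π;  (1)²·∫cos(2x)² dx = 1·π/2 = π/2.
  u² cross terms: 2·(2)·(1)·∫sin(x)·cos(2x) dx = 4·(-2/3) = -8/3.
  So ∫_0^π u² dx = 2*π + π/2 − 8/3 = -8/3 + 5*π/2.
  (u')² squared terms: (-2)²·∫sin(2x)² dx = 4·π/2 = 2*π;  (2)²·∫cos(x)² dx = 4·π/2 = 2*π.
  (u')² cross terms: 2·(-2)·(2)·∫sin(2x)·cos(x) dx = -8·(4/3) = -32/3.
  So ∫_0^π (u')² dx = 2*π + 2*π − 32/3 = -32/3 + 4*π.
||u||_{H^1}^2 = (-8/3 + 5*π/2) + (-32/3 + 4*π) = -40/3 + 13*π/2.


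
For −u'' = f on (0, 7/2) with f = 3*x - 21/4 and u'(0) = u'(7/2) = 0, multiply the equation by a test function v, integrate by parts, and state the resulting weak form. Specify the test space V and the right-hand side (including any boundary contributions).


V = H^1(0, 7/2) (no boundary constraint on v; u is determined up to an additive constant); weak form: ∫_0^7/2 u'v' dx = ∫_0^7/2 (3*x - 21/4) v dx for all v ∈ V.

Multiply both sides by a test function v and integrate from 0 to 7/2:
  ∫_0^7/2 −u''(x) v(x) dx = ∫_0^7/2 f(x) v(x) dx.
Integrate the LHS by parts once:
  ∫_0^7/2 −u'' v dx = −[u'(x) v(x)]_0^7/2 + ∫_0^7/2 u'(x) v'(x) dx.
Thus ∫_0^7/2 u'(x) v'(x) dx = ∫_0^7/2 f(x) v(x) dx + [u'(x) v(x)]_0^7/2.
Choose V so that boundary terms are either known or forced to vanish.
u has homogeneous Neumann: u'(0) = u'(7/2) = 0. So [u' v]_0^7/2 = 0·v(7/2) − 0·v(0) = 0 for any v; take V = H^1(0, 7/2).
Weak formulation: find u (satisfying any essential BC) such that ∫_0^7/2 u'(x) v'(x) dx = ∫_0^7/2 f v dx for all v ∈ V (homogeneous Neumann, so boundary terms vanish).
Substituting f(x) = 3*x - 21/4, the right-hand side is ∫_0^7/2 (3*x - 21/4) v dx.
Compatibility check (pure Neumann): taking v ≡ 1 ∈ V gives 0 = ∫_0^7/2 f dx + (0) − (0), i.e. ∫_0^7/2 f dx must equal u'(0) − u'(7/2) = 0. Indeed ∫_0^7/2 (3*x - 21/4) dx = 0, so the data are compatible. The solution is then unique only up to an additive constant (fix it e.g. by requiring ∫_0^7/2 u dx = 0).


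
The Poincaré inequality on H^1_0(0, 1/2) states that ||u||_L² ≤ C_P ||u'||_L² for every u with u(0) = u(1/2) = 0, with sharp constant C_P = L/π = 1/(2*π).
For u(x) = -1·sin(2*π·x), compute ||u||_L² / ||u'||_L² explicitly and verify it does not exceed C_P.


||u||_L² / ||u'||_L² = 1/(2*π) = C_P.

u(x) = -1·sin(2*π·x), so u'(x) = -2*π*cos(2*π*x).
Writing u(x) = A·sin(kπx/L) with A = -1 and k = 1, use ∫_0^L sin²(kπx/L) dx = L/2 and ∫_0^L cos²(kπx/L) dx = L/2.
u² = 1·sin²(2*π·x) and (u')² = 4*π^2·cos²(2*π·x), and each of sin², cos² integrates to L/2 = 1/4 over (0, 1/2).
∫_0^1/2 u² dx = 1/4, so ||u||_L² = 1/2.
∫_0^1/2 (u')² dx = π^2, so ||u'||_L² = π.
Ratio ||u||_L² / ||u'||_L² = 1/(2*π).
Sharp Poincaré constant on H^1_0(0, 1/2) is C_P = L/π = 1/(2*π), achieved by sin(2*π·x).
This is the k = 1 eigenfunction (up to amplitude), so the ratio equals the sharp Poincaré constant exactly.


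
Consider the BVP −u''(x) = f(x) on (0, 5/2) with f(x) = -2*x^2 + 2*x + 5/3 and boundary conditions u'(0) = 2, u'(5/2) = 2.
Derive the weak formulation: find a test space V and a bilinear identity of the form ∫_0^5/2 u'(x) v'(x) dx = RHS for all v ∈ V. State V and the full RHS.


V = H^1(0, 5/2) (v unrestricted at boundary; u is determined up to an additive constant); weak form: ∫_0^5/2 u'v' dx = ∫_0^5/2 (-2*x^2 + 2*x + 5/3) v dx + 2·v(5/2) − 2·v(0) for all v ∈ V.

Multiply both sides by a test function v and integrate from 0 to 5/2:
  ∫_0^5/2 −u''(x) v(x) dx = ∫_0^5/2 f(x) v(x) dx.
Integrate the LHS by parts once:
  ∫_0^5/2 −u'' v dx = −[u'(x) v(x)]_0^5/2 + ∫_0^5/2 u'(x) v'(x) dx.
Thus ∫_0^5/2 u'(x) v'(x) dx = ∫_0^5/2 f(x) v(x) dx + [u'(x) v(x)]_0^5/2.
Choose V so that boundary terms are either known or forced to vanish.
u has inhomogeneous Neumann u'(0) = 2, u'(5/2) = 2. [u' v]_0^5/2 = (2)·v(5/2) − (2)·v(0) = 2·v(5/2) − 2·v(0). Take V = H^1(0, 5/2); boundary term becomes part of RHS.
Weak formulation: find u (satisfying any essential BC) such that ∫_0^5/2 u'(x) v'(x) dx = ∫_0^5/2 f v dx + 2·v(5/2) − 2·v(0) for all v ∈ V (Neumann data are natural BCs: they enter the RHS as boundary terms).
Substituting f(x) = -2*x^2 + 2*x + 5/3, the right-hand side is ∫_0^5/2 (-2*x^2 + 2*x + 5/3) v dx + 2·v(5/2) − 2·v(0).
Compatibility check (pure Neumann): taking v ≡ 1 ∈ V gives 0 = ∫_0^5/2 f dx + (2) − (2), i.e. ∫_0^5/2 f dx must equal u'(0) − u'(5/2) = 0. Indeed ∫_0^5/2 (-2*x^2 + 2*x + 5/3) dx = 0, so the data are compatible. The solution is then unique only up to an additive constant (fix it e.g. by requiring ∫_0^5/2 u dx = 0).


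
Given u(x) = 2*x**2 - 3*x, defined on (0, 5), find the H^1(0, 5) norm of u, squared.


||u||_{H^1}^2 = 4235/3

The H^1 norm (squared) on an interval (0, L) is
  ||u||_{H^1}^2 = ∫_0^L u(x)^2 dx + ∫_0^L u'(x)^2 dx.
Compute u'(x) = 4*x - 3.
Then u(x)^2 = 4*x**4 - 12*x**3 + 9*x**2 and u'(x)^2 = 16*x**2 - 24*x + 9.
Integrate each monomial from 0 to 5 using ∫_0^5 c·x^n dx = c·5^(n+1)/(n+1):
  ∫_0^5 u(x)^2 dx = ∫_0^5 (4*x^4 - 12*x^3 + 9*x^2) dx. Term by term:
    ∫_0^5 4*x^4 dx = 2500;  ∫_0^5 -12*x^3 dx = -1875;  ∫_0^5 9*x^2 dx = 375.
  Sum: 2500 − 1875 + 375 = 1000.
  ∫_0^5 u'(x)^2 dx = ∫_0^5 (16*x^2 - 24*x + 9) dx. Term by term:
    ∫_0^5 16*x^2 dx = 2000/3;  ∫_0^5 -24*x dx = -300;  ∫_0^5 9 dx = 45.
  Sum: 2000/3 − 300 + 45 = 1235/3.
Adding: ||u||_{H^1}^2 = 1000 + 1235/3 = 4235/3.


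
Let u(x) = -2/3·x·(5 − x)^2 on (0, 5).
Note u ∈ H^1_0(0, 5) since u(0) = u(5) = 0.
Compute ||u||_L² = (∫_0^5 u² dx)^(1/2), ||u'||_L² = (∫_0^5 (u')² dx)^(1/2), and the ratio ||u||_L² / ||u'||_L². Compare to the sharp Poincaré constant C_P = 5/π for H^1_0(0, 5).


||u||_L² / ||u'||_L² = 5*sqrt(14)/14 < C_P = 5/π.

u(x) = -2/3·x·(5 − x)^2, so u'(x) = -2*x^2 + 40*x/3 - 50/3.
u(x) = -2/3·x·(5 − x)^2 vanishes at x = 0 and x = 5, so u ∈ H^1_0(0, 5). Differentiate via the product rule and integrate the resulting polynomials term by term.
  ∫_0^5 u² dx = ∫_0^5 (4*x^6/9 - 80*x^5/9 + 200*x^4/3 - 2000*x^3/9 + 2500*x^2/9) dx. Term by term:
    ∫_0^5 4*x^6/9 dx = 312500/63;  ∫_0^5 -80*x^5/9 dx = -625000/27;  ∫_0^5 200*x^4/3 dx = 125000/3;
    ∫_0^5 -2000*x^3/9 dx = -312500/9;  ∫_0^5 2500*x^2/9 dx = 312500/27.
  Sum: 312500/63 − 625000/27 + 125000/3 − 312500/9 + 312500/27 = 62500/189.
  ∫_0^5 (u')² dx = ∫_0^5 (4*x^4 - 160*x^3/3 + 2200*x^2/9 - 4000*x/9 + 2500/9) dx. Term by term:
    ∫_0^5 4*x^4 dx = 2500;  ∫_0^5 -160*x^3/3 dx = -25000/3;  ∫_0^5 2200*x^2/9 dx = 275000/27;
    ∫_0^5 -4000*x/9 dx = -50000/9;  ∫_0^5 2500/9 dx = 12500/9.
  Sum: 2500 − 25000/3 + 275000/27 − 50000/9 + 12500/9 = 5000/27.
∫_0^5 u² dx = 62500/189, so ||u||_L² = 250*sqrt(21)/63.
∫_0^5 (u')² dx = 5000/27, so ||u'||_L² = 50*sqrt(6)/9.
Ratio ||u||_L² / ||u'||_L² = 5*sqrt(14)/14.
Sharp Poincaré constant on H^1_0(0, 5) is C_P = L/π = 5/π, achieved by sin(π/5·x).
A polynomial bump cannot attain the sharp Poincaré constant (only the first sine eigenfunction does), so the ratio is strictly less than C_P, consistent with ||u||_L² ≤ C_P ||u'||_L².


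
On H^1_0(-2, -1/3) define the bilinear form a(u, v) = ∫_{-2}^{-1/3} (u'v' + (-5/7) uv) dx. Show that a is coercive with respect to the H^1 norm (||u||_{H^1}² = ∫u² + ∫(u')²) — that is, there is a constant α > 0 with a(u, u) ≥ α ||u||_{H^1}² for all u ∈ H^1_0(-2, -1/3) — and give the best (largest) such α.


α = (-125 + 63*π^2)/(7*(25 + 9*π^2))

Coercivity of a(·,·) on H^1_0(-2, -1/3) means a(u, u) ≥ α ||u||_{H^1}² for every u ∈ H^1_0.
The interval has length L = 5/3, and Poincaré/coercivity depend only on L. Here a(u, u) = ∫(u')² + (-5/7)·∫u².
Here c = -5/7 < 0 with |c| < (π/L)² = 9*π^2/25, so coercivity still holds. The condition a(u,u) ≥ α||u||_{H^1}² reads (1−α)∫(u')² ≥ (α−c)∫u². Any admissible α is ≤ 1 (rapidly oscillating u have ∫u²/∫(u')² → 0), and α = 1 would force 0 ≥ (1−c)∫u², impossible since c < 1; so 1−α > 0. By the sharp Poincaré inequality on H^1_0 of an interval of length L, ∫(u')² ≥ (π/L)²∫u² with equality for the first sine mode sin(π(x−x₀)/L) (x₀ the left endpoint), so the inequality holds for all u iff (1−α)(π/L)² ≥ α − c, i.e. α ≤ ((π/L)² + c)/((π/L)² + 1) = (1 + c(L/π)²)/(1 + (L/π)²). (Direct route, valid since c ≤ 0: Poincaré gives c∫u² ≥ c(L/π)²∫(u')², so a(u,u) ≥ (1 + c(L/π)²)∫(u')², while ||u||_{H^1}² ≤ (1 + (L/π)²)∫(u')²; dividing yields the same α.) With (π/L)² = 9*π^2/25 and c = -5/7, the largest admissible constant is α = ((π/L)² + c)/((π/L)² + 1).
Simplifying, α = (-125 + 63*π^2)/(7*(25 + 9*π^2)).


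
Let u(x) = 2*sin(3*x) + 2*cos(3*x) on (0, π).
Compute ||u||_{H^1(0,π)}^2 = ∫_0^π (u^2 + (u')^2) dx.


||u||_{H^1(0,π)}^2 = 40*π

u'(x) = -6*sin(3*x) + 6*cos(3*x).
Expand u² and (u')² and integrate term by term on (0, π), using: for integers n ≥ 1, ∫_0^π sin²(nx) dx = ∫_0^π cos²(nx) dx = π/2; for n ≠ n', ∫_0^π sin(nx)sin(n'x) dx = ∫_0^π cos(nx)cos(n'x) dx = 0; and by product-to-sum, ∫_0^π sin(nx)cos(n'x) dx = ½∫_0^π [sin((n+n')x) + sin((n−n')x)] dx, which is 0 when n+n' is even and 2n/(n²−n'²) when n+n' is odd (it need not vanish on (0, π)).
  u² squared terms: (2)²·∫cos(3x)² dx = 4·π/2 = 2*π;  (2)²·∫sin(3x)² dx = 4·π/2 = 2*π.
  u² cross terms: 2·(2)·(2)·∫cos(3x)·sin(3x) dx = 8·(0) = 0.
  So ∫_0^π u² dx = 2*π + 2*π + 0 = 4*π.
  (u')² squared terms: (-6)²·∫sin(3x)² dx = 36·π/2 = 18*π;  (6)²·∫cos(3x)² dx = 36·π/2 = 18*π.
  (u')² cross terms: 2·(-6)·(6)·∫sin(3x)·cos(3x) dx = -72·(0) = 0.
  So ∫_0^π (u')² dx = 18*π + 18*π + 0 = 36*π.
||u||_{H^1}^2 = (4*π) + (36*π) = 40*π.


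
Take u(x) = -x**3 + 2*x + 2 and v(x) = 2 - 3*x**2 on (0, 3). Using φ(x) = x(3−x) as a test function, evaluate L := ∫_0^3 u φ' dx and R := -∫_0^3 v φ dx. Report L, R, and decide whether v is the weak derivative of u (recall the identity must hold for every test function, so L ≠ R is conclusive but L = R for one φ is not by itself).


LHS = 549/20, RHS = 549/20. Yes, v = u' weakly.

u(x) = -x**3 + 2*x + 2, classical derivative u'(x) = 2 - 3*x**2.
φ(x) = x(3−x), so φ'(x) = 3 - 2*x.
Note φ(0) = φ(3) = 0, so the boundary term u·φ vanishes.
LHS = ∫_0^3 u(x) φ'(x) dx = ∫_0^3 (2*x^4 - 3*x^3 - 4*x^2 + 2*x + 6) dx. Term by term:
  ∫_0^3 2*x^4 dx = 486/5;  ∫_0^3 -3*x^3 dx = -243/4;  ∫_0^3 -4*x^2 dx = -36;
  ∫_0^3 2*x dx = 9;  ∫_0^3 6 dx = 18.
Sum: 486/5 − 243/4 − 36 + 9 + 18 = 549/20.
So LHS = 549/20.
∫_0^3 v(x) φ(x) dx = ∫_0^3 (3*x^4 - 9*x^3 - 2*x^2 + 6*x) dx. Term by term:
  ∫_0^3 3*x^4 dx = 729/5;  ∫_0^3 -9*x^3 dx = -729/4;  ∫_0^3 -2*x^2 dx = -18;
  ∫_0^3 6*x dx = 27.
Sum: 729/5 − 729/4 − 18 + 27 = -549/20.
So RHS = -∫_0^3 v(x) φ(x) dx = 549/20.
LHS = RHS, so the identity holds for this test φ.
Moreover u is smooth here and v(x) = u'(x) = 2 - 3*x**2 pointwise, so the identity holds for every test function. Hence v is the weak derivative of u.


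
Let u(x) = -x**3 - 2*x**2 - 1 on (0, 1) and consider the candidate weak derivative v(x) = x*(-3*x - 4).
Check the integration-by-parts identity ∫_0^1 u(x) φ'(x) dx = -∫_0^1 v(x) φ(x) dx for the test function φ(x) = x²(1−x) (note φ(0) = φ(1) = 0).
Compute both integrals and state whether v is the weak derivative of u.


LHS = 3/10, RHS = 3/10. Yes, v = u' weakly.

u(x) = -x**3 - 2*x**2 - 1, classical derivative u'(x) = -3*x**2 - 4*x.
φ(x) = x²(1−x), so φ'(x) = x*(2 - 3*x).
Note φ(0) = φ(1) = 0, so the boundary term u·φ vanishes.
LHS = ∫_0^1 u(x) φ'(x) dx = ∫_0^1 (3*x^5 + 4*x^4 - 4*x^3 + 3*x^2 - 2*x) dx. Term by term:
  ∫_0^1 3*x^5 dx = 1/2;  ∫_0^1 4*x^4 dx = 4/5;  ∫_0^1 -4*x^3 dx = -1;
  ∫_0^1 3*x^2 dx = 1;  ∫_0^1 -2*x dx = -1.
Sum: 1/2 + 4/5 − 1 + 1 − 1 = 3/10.
So LHS = 3/10.
∫_0^1 v(x) φ(x) dx = ∫_0^1 (3*x^5 + x^4 - 4*x^3) dx. Term by term:
  ∫_0^1 3*x^5 dx = 1/2;  ∫_0^1 x^4 dx = 1/5;  ∫_0^1 -4*x^3 dx = -1.
Sum: 1/2 + 1/5 − 1 = -3/10.
So RHS = -∫_0^1 v(x) φ(x) dx = 3/10.
LHS = RHS, so the identity holds for this test φ.
Moreover u is smooth here and v(x) = u'(x) = -3*x**2 - 4*x pointwise, so the identity holds for every test function. Hence v is the weak derivative of u.


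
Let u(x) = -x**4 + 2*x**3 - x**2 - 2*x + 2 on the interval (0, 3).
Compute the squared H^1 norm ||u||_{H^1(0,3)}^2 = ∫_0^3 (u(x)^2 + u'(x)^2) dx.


||u||_{H^1}^2 = 130587/70

The H^1 norm (squared) on an interval (0, L) is
  ||u||_{H^1}^2 = ∫_0^L u(x)^2 dx + ∫_0^L u'(x)^2 dx.
Compute u'(x) = -4*x**3 + 6*x**2 - 2*x - 2.
Then u(x)^2 = x**8 - 4*x**7 + 6*x**6 - 11*x**4 + 12*x**3 - 8*x + 4 and u'(x)^2 = 16*x**6 - 48*x**5 + 52*x**4 - 8*x**3 - 20*x**2 + 8*x + 4.
Integrate each monomial from 0 to 3 using ∫_0^3 c·x^n dx = c·3^(n+1)/(n+1):
  ∫_0^3 u(x)^2 dx = ∫_0^3 (x^8 - 4*x^7 + 6*x^6 - 11*x^4 + 12*x^3 - 8*x + 4) dx. Term by term:
    ∫_0^3 x^8 dx = 2187;  ∫_0^3 -4*x^7 dx = -6561/2;  ∫_0^3 6*x^6 dx = 13122/7;
    ∫_0^3 -11*x^4 dx = -2673/5;  ∫_0^3 12*x^3 dx = 243;  ∫_0^3 -8*x dx = -36;
    ∫_0^3 4 dx = 12.
  Sum: 2187 − 6561/2 + 13122/7 − 2673/5 + 243 − 36 + 12 = 32583/70.
  ∫_0^3 u'(x)^2 dx = ∫_0^3 (16*x^6 - 48*x^5 + 52*x^4 - 8*x^3 - 20*x^2 + 8*x + 4) dx. Term by term:
    ∫_0^3 16*x^6 dx = 34992/7;  ∫_0^3 -48*x^5 dx = -5832;  ∫_0^3 52*x^4 dx = 12636/5;
    ∫_0^3 -8*x^3 dx = -162;  ∫_0^3 -20*x^2 dx = -180;  ∫_0^3 8*x dx = 36;
    ∫_0^3 4 dx = 12.
  Sum: 34992/7 − 5832 + 12636/5 − 162 − 180 + 36 + 12 = 49002/35.
Adding: ||u||_{H^1}^2 = 32583/70 + 49002/35 = 130587/70.


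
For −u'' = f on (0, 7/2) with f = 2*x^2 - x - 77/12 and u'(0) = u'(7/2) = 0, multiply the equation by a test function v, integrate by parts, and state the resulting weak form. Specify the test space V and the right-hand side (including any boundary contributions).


V = H^1(0, 7/2) (no boundary constraint on v; u is determined up to an additive constant); weak form: ∫_0^7/2 u'v' dx = ∫_0^7/2 (2*x^2 - x - 77/12) v dx for all v ∈ V.

Multiply both sides by a test function v and integrate from 0 to 7/2:
  ∫_0^7/2 −u''(x) v(x) dx = ∫_0^7/2 f(x) v(x) dx.
Integrate the LHS by parts once:
  ∫_0^7/2 −u'' v dx = −[u'(x) v(x)]_0^7/2 + ∫_0^7/2 u'(x) v'(x) dx.
Thus ∫_0^7/2 u'(x) v'(x) dx = ∫_0^7/2 f(x) v(x) dx + [u'(x) v(x)]_0^7/2.
Choose V so that boundary terms are either known or forced to vanish.
u has homogeneous Neumann: u'(0) = u'(7/2) = 0. So [u' v]_0^7/2 = 0·v(7/2) − 0·v(0) = 0 for any v; take V = H^1(0, 7/2).
Weak formulation: find u (satisfying any essential BC) such that ∫_0^7/2 u'(x) v'(x) dx = ∫_0^7/2 f v dx for all v ∈ V (homogeneous Neumann, so boundary terms vanish).
Substituting f(x) = 2*x^2 - x - 77/12, the right-hand side is ∫_0^7/2 (2*x^2 - x - 77/12) v dx.
Compatibility check (pure Neumann): taking v ≡ 1 ∈ V gives 0 = ∫_0^7/2 f dx + (0) − (0), i.e. ∫_0^7/2 f dx must equal u'(0) − u'(7/2) = 0. Indeed ∫_0^7/2 (2*x^2 - x - 77/12) dx = 0, so the data are compatible. The solution is then unique only up to an additive constant (fix it e.g. by requiring ∫_0^7/2 u dx = 0).


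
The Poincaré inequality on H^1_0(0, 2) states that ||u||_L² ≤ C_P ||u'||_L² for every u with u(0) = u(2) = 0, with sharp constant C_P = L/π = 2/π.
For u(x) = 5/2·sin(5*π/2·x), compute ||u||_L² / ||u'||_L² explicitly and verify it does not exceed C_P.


||u||_L² / ||u'||_L² = 2/(5*π) < C_P = 2/π.

u(x) = 5/2·sin(5*π/2·x), so u'(x) = 25*π*cos(5*π*x/2)/4.
Writing u(x) = A·sin(kπx/L) with A = 5/2 and k = 5, use ∫_0^L sin²(kπx/L) dx = L/2 and ∫_0^L cos²(kπx/L) dx = L/2.
u² = 25/4·sin²(5*π/2·x) and (u')² = 625*π^2/16·cos²(5*π/2·x), and each of sin², cos² integrates to L/2 = 1 over (0, 2).
∫_0^2 u² dx = 25/4, so ||u||_L² = 5/2.
∫_0^2 (u')² dx = 625*π^2/16, so ||u'||_L² = 25*π/4.
Ratio ||u||_L² / ||u'||_L² = 2/(5*π).
Sharp Poincaré constant on H^1_0(0, 2) is C_P = L/π = 2/π, achieved by sin(π/2·x).
This is the k = 5 harmonic; the ratio L/(kπ) is strictly less than C_P = L/π, consistent with the sharp inequality ||u||_L² ≤ C_P ||u'||_L².
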